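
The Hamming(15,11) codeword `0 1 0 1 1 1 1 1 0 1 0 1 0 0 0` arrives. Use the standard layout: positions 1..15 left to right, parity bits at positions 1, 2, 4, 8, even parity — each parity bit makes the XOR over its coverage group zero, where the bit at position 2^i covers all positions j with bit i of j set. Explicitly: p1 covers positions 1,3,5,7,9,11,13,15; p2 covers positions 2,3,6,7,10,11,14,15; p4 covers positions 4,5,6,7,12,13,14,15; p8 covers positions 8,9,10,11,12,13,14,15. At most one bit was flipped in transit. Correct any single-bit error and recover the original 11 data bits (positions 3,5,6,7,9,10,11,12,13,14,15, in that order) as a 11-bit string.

s1: b1⊕b3⊕b5⊕b7⊕b9⊕b11⊕b13⊕b15 = 0⊕0⊕1⊕1⊕0⊕0⊕0⊕0 = 0
s2: b2⊕b3⊕b6⊕b7⊕b10⊕b11⊕b14⊕b15 = 1⊕0⊕1⊕1⊕1⊕0⊕0⊕0 = 0
s4: b4⊕b5⊕b6⊕b7⊕b12⊕b13⊕b14⊕b15 = 1⊕1⊕1⊕1⊕1⊕0⊕0⊕0 = 1
s8: b8⊕b9⊕b10⊕b11⊕b12⊕b13⊕b14⊕b15 = 1⊕0⊕1⊕0⊕1⊕0⊕0⊕0 = 1
Syndrome (s8...s1) = 1100 → position 12.
Flip bit 12: corrected codeword = 010111110100000
Data bits at positions 3,5,6,7,9,10,11,12,13,14,15: 01110100000

01110100000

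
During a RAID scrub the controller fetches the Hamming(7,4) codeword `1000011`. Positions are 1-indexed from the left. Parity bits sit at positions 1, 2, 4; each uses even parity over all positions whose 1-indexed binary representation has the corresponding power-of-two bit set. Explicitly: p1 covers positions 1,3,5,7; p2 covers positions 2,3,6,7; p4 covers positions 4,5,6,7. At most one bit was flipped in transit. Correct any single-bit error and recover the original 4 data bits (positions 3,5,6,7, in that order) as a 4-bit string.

0011

s1: b1⊕b3⊕b5⊕b7 = 1⊕0⊕0⊕1 = 0
s2: b2⊕b3⊕b6⊕b7 = 0⊕0⊕1⊕1 = 0
s4: b4⊕b5⊕b6⊕b7 = 0⊕0⊕1⊕1 = 0
Syndrome (s4...s1) = 000 → position 0 (no error).
No correction needed.
Data bits at positions 3,5,6,7: 0011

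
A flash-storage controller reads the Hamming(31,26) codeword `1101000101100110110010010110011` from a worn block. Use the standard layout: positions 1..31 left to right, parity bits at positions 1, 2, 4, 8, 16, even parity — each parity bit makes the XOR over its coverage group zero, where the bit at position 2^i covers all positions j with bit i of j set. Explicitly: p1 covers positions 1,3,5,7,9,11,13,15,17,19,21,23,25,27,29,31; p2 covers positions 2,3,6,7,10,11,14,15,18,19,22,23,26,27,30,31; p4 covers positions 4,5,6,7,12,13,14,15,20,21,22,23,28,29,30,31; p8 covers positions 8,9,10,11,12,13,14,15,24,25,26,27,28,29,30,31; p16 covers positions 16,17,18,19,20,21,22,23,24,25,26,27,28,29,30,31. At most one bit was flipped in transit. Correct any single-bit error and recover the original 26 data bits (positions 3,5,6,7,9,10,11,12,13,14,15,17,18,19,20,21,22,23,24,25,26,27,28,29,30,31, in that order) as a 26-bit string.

00000110011110010010110011

s1: b1⊕b3⊕b5⊕b7⊕b9⊕b11⊕b13⊕b15⊕b17⊕b19⊕b21⊕b23⊕b25⊕b27⊕b29⊕b31 = 1⊕0⊕0⊕0⊕0⊕1⊕0⊕1⊕1⊕0⊕1⊕0⊕0⊕1⊕0⊕1 = 1
s2: b2⊕b3⊕b6⊕b7⊕b10⊕b11⊕b14⊕b15⊕b18⊕b19⊕b22⊕b23⊕b26⊕b27⊕b30⊕b31 = 1⊕0⊕0⊕0⊕1⊕1⊕1⊕1⊕1⊕0⊕0⊕0⊕1⊕1⊕1⊕1 = 0
s4: b4⊕b5⊕b6⊕b7⊕b12⊕b13⊕b14⊕b15⊕b20⊕b21⊕b22⊕b23⊕b28⊕b29⊕b30⊕b31 = 1⊕0⊕0⊕0⊕0⊕0⊕1⊕1⊕0⊕1⊕0⊕0⊕0⊕0⊕1⊕1 = 0
s8: b8⊕b9⊕b10⊕b11⊕b12⊕b13⊕b14⊕b15⊕b24⊕b25⊕b26⊕b27⊕b28⊕b29⊕b30⊕b31 = 1⊕0⊕1⊕1⊕0⊕0⊕1⊕1⊕1⊕0⊕1⊕1⊕0⊕0⊕1⊕1 = 0
s16: b16⊕b17⊕b18⊕b19⊕b20⊕b21⊕b22⊕b23⊕b24⊕b25⊕b26⊕b27⊕b28⊕b29⊕b30⊕b31 = 0⊕1⊕1⊕0⊕0⊕1⊕0⊕0⊕1⊕0⊕1⊕1⊕0⊕0⊕1⊕1 = 0
Syndrome (s16...s1) = 00001 → position 1.
Flip bit 1: corrected codeword = 0101000101100110110010010110011
Data bits at positions 3,5,6,7,9,10,11,12,13,14,15,17,18,19,20,21,22,23,24,25,26,27,28,29,30,31: 00000110011110010010110011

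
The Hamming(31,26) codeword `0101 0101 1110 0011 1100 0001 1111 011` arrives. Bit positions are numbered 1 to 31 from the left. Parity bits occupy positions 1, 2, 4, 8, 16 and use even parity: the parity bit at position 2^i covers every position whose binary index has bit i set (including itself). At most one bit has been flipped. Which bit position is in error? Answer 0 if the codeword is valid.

1

s1: b1⊕b3⊕b5⊕b7⊕b9⊕b11⊕b13⊕b15⊕b17⊕b19⊕b21⊕b23⊕b25⊕b27⊕b29⊕b31 = 0⊕0⊕0⊕0⊕1⊕1⊕0⊕1⊕1⊕0⊕0⊕0⊕1⊕1⊕0⊕1 = 1
s2: b2⊕b3⊕b6⊕b7⊕b10⊕b11⊕b14⊕b15⊕b18⊕b19⊕b22⊕b23⊕b26⊕b27⊕b30⊕b31 = 1⊕0⊕1⊕0⊕1⊕1⊕0⊕1⊕1⊕0⊕0⊕0⊕1⊕1⊕1⊕1 = 0
s4: b4⊕b5⊕b6⊕b7⊕b12⊕b13⊕b14⊕b15⊕b20⊕b21⊕b22⊕b23⊕b28⊕b29⊕b30⊕b31 = 1⊕0⊕1⊕0⊕0⊕0⊕0⊕1⊕0⊕0⊕0⊕0⊕1⊕0⊕1⊕1 = 0
s8: b8⊕b9⊕b10⊕b11⊕b12⊕b13⊕b14⊕b15⊕b24⊕b25⊕b26⊕b27⊕b28⊕b29⊕b30⊕b31 = 1⊕1⊕1⊕1⊕0⊕0⊕0⊕1⊕1⊕1⊕1⊕1⊕1⊕0⊕1⊕1 = 0
s16: b16⊕b17⊕b18⊕b19⊕b20⊕b21⊕b22⊕b23⊕b24⊕b25⊕b26⊕b27⊕b28⊕b29⊕b30⊕b31 = 1⊕1⊕1⊕0⊕0⊕0⊕0⊕0⊕1⊕1⊕1⊕1⊕1⊕0⊕1⊕1 = 0
Syndrome (s16...s1) = 00001 → position 1.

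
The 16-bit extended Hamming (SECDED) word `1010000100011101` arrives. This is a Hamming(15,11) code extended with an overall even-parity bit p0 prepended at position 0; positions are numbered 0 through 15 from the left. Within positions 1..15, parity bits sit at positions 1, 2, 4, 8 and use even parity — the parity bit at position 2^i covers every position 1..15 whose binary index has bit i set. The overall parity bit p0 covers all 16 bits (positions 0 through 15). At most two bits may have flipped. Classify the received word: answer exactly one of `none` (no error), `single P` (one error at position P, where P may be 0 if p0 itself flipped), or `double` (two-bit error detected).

s1: b1⊕b3⊕b5⊕b7⊕b9⊕b11⊕b13⊕b15 = 0⊕0⊕0⊕1⊕0⊕1⊕1⊕1 = 0
s2: b2⊕b3⊕b6⊕b7⊕b10⊕b11⊕b14⊕b15 = 1⊕0⊕0⊕1⊕0⊕1⊕0⊕1 = 0
s4: b4⊕b5⊕b6⊕b7⊕b12⊕b13⊕b14⊕b15 = 0⊕0⊕0⊕1⊕1⊕1⊕0⊕1 = 0
s8: b8⊕b9⊕b10⊕b11⊕b12⊕b13⊕b14⊕b15 = 0⊕0⊕0⊕1⊕1⊕1⊕0⊕1 = 0
Syndrome (s8...s1) = 0000 → position 0 (no error).
Overall parity (XOR of all 16 bits, including p0): 1⊕0⊕1⊕0⊕0⊕0⊕0⊕1⊕0⊕0⊕0⊕1⊕1⊕1⊕0⊕1 = 1
Overall=1, syndrome position=0 → single-bit error at position 0.

single 0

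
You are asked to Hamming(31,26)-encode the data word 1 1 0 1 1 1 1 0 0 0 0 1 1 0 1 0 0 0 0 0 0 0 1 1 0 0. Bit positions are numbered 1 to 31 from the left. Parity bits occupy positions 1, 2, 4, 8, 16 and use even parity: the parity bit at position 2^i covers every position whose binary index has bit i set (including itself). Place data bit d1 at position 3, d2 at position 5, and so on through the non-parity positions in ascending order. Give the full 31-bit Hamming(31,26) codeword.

1111101111100001110100000001100

Place data bits at non-power-of-two positions: b3=1, b5=1, b6=0, b7=1, b9=1, b10=1, b11=1, b12=0, b13=0, b14=0, b15=0, b17=1, b18=1, b19=0, b20=1, b21=0, b22=0, b23=0, b24=0, b25=0, b26=0, b27=0, b28=1, b29=1, b30=0, b31=0.
p1 = XOR of data positions {3,5,7,9,11,13,15,17,19,21,23,25,27,29,31} = 1⊕1⊕1⊕1⊕1⊕0⊕0⊕1⊕0⊕0⊕0⊕0⊕0⊕1⊕0 = 1
p2 = XOR of data positions {3,6,7,10,11,14,15,18,19,22,23,26,27,30,31} = 1⊕0⊕1⊕1⊕1⊕0⊕0⊕1⊕0⊕0⊕0⊕0⊕0⊕0⊕0 = 1
p4 = XOR of data positions {5,6,7,12,13,14,15,20,21,22,23,28,29,30,31} = 1⊕0⊕1⊕0⊕0⊕0⊕0⊕1⊕0⊕0⊕0⊕1⊕1⊕0⊕0 = 1
p8 = XOR of data positions {9,10,11,12,13,14,15,24,25,26,27,28,29,30,31} = 1⊕1⊕1⊕0⊕0⊕0⊕0⊕0⊕0⊕0⊕0⊕1⊕1⊕0⊕0 = 1
p16 = XOR of data positions {17,18,19,20,21,22,23,24,25,26,27,28,29,30,31} = 1⊕1⊕0⊕1⊕0⊕0⊕0⊕0⊕0⊕0⊕0⊕1⊕1⊕0⊕0 = 1
Codeword b1..b31 = 1111101111100001110100000001100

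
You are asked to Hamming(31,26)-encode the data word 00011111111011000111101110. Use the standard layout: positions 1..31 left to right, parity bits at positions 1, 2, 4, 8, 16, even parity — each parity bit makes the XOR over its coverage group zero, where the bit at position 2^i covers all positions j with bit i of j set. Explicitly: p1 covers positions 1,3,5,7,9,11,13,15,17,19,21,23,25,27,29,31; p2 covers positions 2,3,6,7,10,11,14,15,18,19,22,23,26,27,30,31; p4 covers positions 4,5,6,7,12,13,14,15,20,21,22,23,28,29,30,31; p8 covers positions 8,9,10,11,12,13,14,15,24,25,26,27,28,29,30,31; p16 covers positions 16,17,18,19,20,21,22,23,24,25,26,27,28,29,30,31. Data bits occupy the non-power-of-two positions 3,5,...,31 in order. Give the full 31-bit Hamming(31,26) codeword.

Place data bits at non-power-of-two positions: b3=0, b5=0, b6=0, b7=1, b9=1, b10=1, b11=1, b12=1, b13=1, b14=1, b15=1, b17=0, b18=1, b19=1, b20=0, b21=0, b22=0, b23=1, b24=1, b25=1, b26=1, b27=0, b28=1, b29=1, b30=1, b31=0.
p1 = XOR of data positions {3,5,7,9,11,13,15,17,19,21,23,25,27,29,31} = 0⊕0⊕1⊕1⊕1⊕1⊕1⊕0⊕1⊕0⊕1⊕1⊕0⊕1⊕0 = 1
p2 = XOR of data positions {3,6,7,10,11,14,15,18,19,22,23,26,27,30,31} = 0⊕0⊕1⊕1⊕1⊕1⊕1⊕1⊕1⊕0⊕1⊕1⊕0⊕1⊕0 = 0
p4 = XOR of data positions {5,6,7,12,13,14,15,20,21,22,23,28,29,30,31} = 0⊕0⊕1⊕1⊕1⊕1⊕1⊕0⊕0⊕0⊕1⊕1⊕1⊕1⊕0 = 1
p8 = XOR of data positions {9,10,11,12,13,14,15,24,25,26,27,28,29,30,31} = 1⊕1⊕1⊕1⊕1⊕1⊕1⊕1⊕1⊕1⊕0⊕1⊕1⊕1⊕0 = 1
p16 = XOR of data positions {17,18,19,20,21,22,23,24,25,26,27,28,29,30,31} = 0⊕1⊕1⊕0⊕0⊕0⊕1⊕1⊕1⊕1⊕0⊕1⊕1⊕1⊕0 = 1
Codeword b1..b31 = 1001001111111111011000111101110

1001001111111111011000111101110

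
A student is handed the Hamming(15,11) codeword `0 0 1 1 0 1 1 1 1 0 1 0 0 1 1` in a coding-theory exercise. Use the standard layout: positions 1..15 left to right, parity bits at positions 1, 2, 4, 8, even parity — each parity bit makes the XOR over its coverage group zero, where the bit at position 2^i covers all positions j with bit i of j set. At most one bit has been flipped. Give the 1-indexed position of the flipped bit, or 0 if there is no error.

s1: b1⊕b3⊕b5⊕b7⊕b9⊕b11⊕b13⊕b15 = 0⊕1⊕0⊕1⊕1⊕1⊕0⊕1 = 1
s2: b2⊕b3⊕b6⊕b7⊕b10⊕b11⊕b14⊕b15 = 0⊕1⊕1⊕1⊕0⊕1⊕1⊕1 = 0
s4: b4⊕b5⊕b6⊕b7⊕b12⊕b13⊕b14⊕b15 = 1⊕0⊕1⊕1⊕0⊕0⊕1⊕1 = 1
s8: b8⊕b9⊕b10⊕b11⊕b12⊕b13⊕b14⊕b15 = 1⊕1⊕0⊕1⊕0⊕0⊕1⊕1 = 1
Syndrome (s8...s1) = 1101 → position 13.

13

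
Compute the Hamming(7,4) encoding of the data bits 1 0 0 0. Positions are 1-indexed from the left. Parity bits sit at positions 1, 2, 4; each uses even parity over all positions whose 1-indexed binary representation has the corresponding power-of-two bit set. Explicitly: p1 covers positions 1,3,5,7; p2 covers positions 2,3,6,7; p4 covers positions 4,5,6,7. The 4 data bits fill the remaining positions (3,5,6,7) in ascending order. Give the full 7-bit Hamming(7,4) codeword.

Place data bits at non-power-of-two positions: b3=1, b5=0, b6=0, b7=0.
p1 = XOR of data positions {3,5,7} = 1⊕0⊕0 = 1
p2 = XOR of data positions {3,6,7} = 1⊕0⊕0 = 1
p4 = XOR of data positions {5,6,7} = 0⊕0⊕0 = 0
Codeword b1..b7 = 1110000

1110000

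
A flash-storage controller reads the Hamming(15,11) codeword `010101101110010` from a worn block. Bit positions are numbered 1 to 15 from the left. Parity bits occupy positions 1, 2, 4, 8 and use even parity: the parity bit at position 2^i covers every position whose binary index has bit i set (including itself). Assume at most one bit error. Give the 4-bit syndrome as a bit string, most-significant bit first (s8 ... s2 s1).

0001

s1: b1⊕b3⊕b5⊕b7⊕b9⊕b11⊕b13⊕b15 = 0⊕0⊕0⊕1⊕1⊕1⊕0⊕0 = 1
s2: b2⊕b3⊕b6⊕b7⊕b10⊕b11⊕b14⊕b15 = 1⊕0⊕1⊕1⊕1⊕1⊕1⊕0 = 0
s4: b4⊕b5⊕b6⊕b7⊕b12⊕b13⊕b14⊕b15 = 1⊕0⊕1⊕1⊕0⊕0⊕1⊕0 = 0
s8: b8⊕b9⊕b10⊕b11⊕b12⊕b13⊕b14⊕b15 = 0⊕1⊕1⊕1⊕0⊕0⊕1⊕0 = 0
Syndrome (s8...s1) = 0001 → position 1.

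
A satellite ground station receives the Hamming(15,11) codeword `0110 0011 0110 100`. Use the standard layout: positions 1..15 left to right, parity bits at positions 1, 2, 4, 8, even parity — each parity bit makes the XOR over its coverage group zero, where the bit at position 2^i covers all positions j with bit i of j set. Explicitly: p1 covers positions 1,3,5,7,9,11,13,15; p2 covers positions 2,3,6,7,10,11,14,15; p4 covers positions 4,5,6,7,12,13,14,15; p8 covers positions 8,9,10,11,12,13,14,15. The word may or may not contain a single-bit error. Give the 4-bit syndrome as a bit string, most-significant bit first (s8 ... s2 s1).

s1: b1⊕b3⊕b5⊕b7⊕b9⊕b11⊕b13⊕b15 = 0⊕1⊕0⊕1⊕0⊕1⊕1⊕0 = 0
s2: b2⊕b3⊕b6⊕b7⊕b10⊕b11⊕b14⊕b15 = 1⊕1⊕0⊕1⊕1⊕1⊕0⊕0 = 1
s4: b4⊕b5⊕b6⊕b7⊕b12⊕b13⊕b14⊕b15 = 0⊕0⊕0⊕1⊕0⊕1⊕0⊕0 = 0
s8: b8⊕b9⊕b10⊕b11⊕b12⊕b13⊕b14⊕b15 = 1⊕0⊕1⊕1⊕0⊕1⊕0⊕0 = 0
Syndrome (s8...s1) = 0010 → position 2.

0010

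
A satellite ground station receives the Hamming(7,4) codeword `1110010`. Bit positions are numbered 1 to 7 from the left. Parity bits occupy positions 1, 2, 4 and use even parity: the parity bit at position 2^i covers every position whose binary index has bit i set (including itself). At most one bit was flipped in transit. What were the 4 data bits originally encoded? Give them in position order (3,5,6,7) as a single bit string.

s1: b1⊕b3⊕b5⊕b7 = 1⊕1⊕0⊕0 = 0
s2: b2⊕b3⊕b6⊕b7 = 1⊕1⊕1⊕0 = 1
s4: b4⊕b5⊕b6⊕b7 = 0⊕0⊕1⊕0 = 1
Syndrome (s4...s1) = 110 → position 6.
Flip bit 6: corrected codeword = 1110000
Data bits at positions 3,5,6,7: 1000

1000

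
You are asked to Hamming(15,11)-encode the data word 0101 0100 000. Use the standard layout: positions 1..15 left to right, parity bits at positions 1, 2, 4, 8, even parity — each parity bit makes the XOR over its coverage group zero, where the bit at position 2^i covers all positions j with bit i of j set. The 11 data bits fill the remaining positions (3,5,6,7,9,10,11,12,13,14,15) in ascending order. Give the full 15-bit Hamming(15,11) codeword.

000010110100000

Place data bits at non-power-of-two positions: b3=0, b5=1, b6=0, b7=1, b9=0, b10=1, b11=0, b12=0, b13=0, b14=0, b15=0.
p1 = XOR of data positions {3,5,7,9,11,13,15} = 0⊕1⊕1⊕0⊕0⊕0⊕0 = 0
p2 = XOR of data positions {3,6,7,10,11,14,15} = 0⊕0⊕1⊕1⊕0⊕0⊕0 = 0
p4 = XOR of data positions {5,6,7,12,13,14,15} = 1⊕0⊕1⊕0⊕0⊕0⊕0 = 0
p8 = XOR of data positions {9,10,11,12,13,14,15} = 0⊕1⊕0⊕0⊕0⊕0⊕0 = 1
Codeword b1..b15 = 000010110100000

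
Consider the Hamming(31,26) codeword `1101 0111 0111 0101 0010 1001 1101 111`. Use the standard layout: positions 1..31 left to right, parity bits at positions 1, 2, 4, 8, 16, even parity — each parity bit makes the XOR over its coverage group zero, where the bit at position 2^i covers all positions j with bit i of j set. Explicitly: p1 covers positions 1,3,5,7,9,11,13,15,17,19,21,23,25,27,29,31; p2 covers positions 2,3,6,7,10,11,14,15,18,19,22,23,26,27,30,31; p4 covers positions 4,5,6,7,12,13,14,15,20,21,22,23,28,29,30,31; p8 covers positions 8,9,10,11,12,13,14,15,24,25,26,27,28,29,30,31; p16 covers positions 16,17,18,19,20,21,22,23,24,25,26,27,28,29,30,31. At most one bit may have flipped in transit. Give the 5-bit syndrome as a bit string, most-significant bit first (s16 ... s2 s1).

00000

s1: b1⊕b3⊕b5⊕b7⊕b9⊕b11⊕b13⊕b15⊕b17⊕b19⊕b21⊕b23⊕b25⊕b27⊕b29⊕b31 = 1⊕0⊕0⊕1⊕0⊕1⊕0⊕0⊕0⊕1⊕1⊕0⊕1⊕0⊕1⊕1 = 0
s2: b2⊕b3⊕b6⊕b7⊕b10⊕b11⊕b14⊕b15⊕b18⊕b19⊕b22⊕b23⊕b26⊕b27⊕b30⊕b31 = 1⊕0⊕1⊕1⊕1⊕1⊕1⊕0⊕0⊕1⊕0⊕0⊕1⊕0⊕1⊕1 = 0
s4: b4⊕b5⊕b6⊕b7⊕b12⊕b13⊕b14⊕b15⊕b20⊕b21⊕b22⊕b23⊕b28⊕b29⊕b30⊕b31 = 1⊕0⊕1⊕1⊕1⊕0⊕1⊕0⊕0⊕1⊕0⊕0⊕1⊕1⊕1⊕1 = 0
s8: b8⊕b9⊕b10⊕b11⊕b12⊕b13⊕b14⊕b15⊕b24⊕b25⊕b26⊕b27⊕b28⊕b29⊕b30⊕b31 = 1⊕0⊕1⊕1⊕1⊕0⊕1⊕0⊕1⊕1⊕1⊕0⊕1⊕1⊕1⊕1 = 0
s16: b16⊕b17⊕b18⊕b19⊕b20⊕b21⊕b22⊕b23⊕b24⊕b25⊕b26⊕b27⊕b28⊕b29⊕b30⊕b31 = 1⊕0⊕0⊕1⊕0⊕1⊕0⊕0⊕1⊕1⊕1⊕0⊕1⊕1⊕1⊕1 = 0
Syndrome (s16...s1) = 00000 → position 0 (no error).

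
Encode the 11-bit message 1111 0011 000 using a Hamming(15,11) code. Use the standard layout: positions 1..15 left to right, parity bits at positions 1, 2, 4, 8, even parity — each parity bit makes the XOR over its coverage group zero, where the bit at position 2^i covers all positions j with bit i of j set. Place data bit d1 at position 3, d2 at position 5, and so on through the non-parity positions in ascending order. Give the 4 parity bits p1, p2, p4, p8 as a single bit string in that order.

0000

Place data bits at non-power-of-two positions: b3=1, b5=1, b6=1, b7=1, b9=0, b10=0, b11=1, b12=1, b13=0, b14=0, b15=0.
p1 = XOR of data positions {3,5,7,9,11,13,15} = 1⊕1⊕1⊕0⊕1⊕0⊕0 = 0
p2 = XOR of data positions {3,6,7,10,11,14,15} = 1⊕1⊕1⊕0⊕1⊕0⊕0 = 0
p4 = XOR of data positions {5,6,7,12,13,14,15} = 1⊕1⊕1⊕1⊕0⊕0⊕0 = 0
p8 = XOR of data positions {9,10,11,12,13,14,15} = 0⊕0⊕1⊕1⊕0⊕0⊕0 = 0
Parity bits p1,p2,p4,p8 = 0000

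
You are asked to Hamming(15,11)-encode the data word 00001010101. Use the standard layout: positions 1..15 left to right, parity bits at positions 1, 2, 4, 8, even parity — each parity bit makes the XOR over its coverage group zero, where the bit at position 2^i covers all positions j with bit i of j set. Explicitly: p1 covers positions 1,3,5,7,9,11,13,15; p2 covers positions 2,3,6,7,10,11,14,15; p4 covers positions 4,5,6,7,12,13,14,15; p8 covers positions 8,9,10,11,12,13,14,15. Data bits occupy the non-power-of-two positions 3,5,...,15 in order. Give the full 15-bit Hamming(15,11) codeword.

000000001010101

Place data bits at non-power-of-two positions: b3=0, b5=0, b6=0, b7=0, b9=1, b10=0, b11=1, b12=0, b13=1, b14=0, b15=1.
p1 = XOR of data positions {3,5,7,9,11,13,15} = 0⊕0⊕0⊕1⊕1⊕1⊕1 = 0
p2 = XOR of data positions {3,6,7,10,11,14,15} = 0⊕0⊕0⊕0⊕1⊕0⊕1 = 0
p4 = XOR of data positions {5,6,7,12,13,14,15} = 0⊕0⊕0⊕0⊕1⊕0⊕1 = 0
p8 = XOR of data positions {9,10,11,12,13,14,15} = 1⊕0⊕1⊕0⊕1⊕0⊕1 = 0
Codeword b1..b15 = 000000001010101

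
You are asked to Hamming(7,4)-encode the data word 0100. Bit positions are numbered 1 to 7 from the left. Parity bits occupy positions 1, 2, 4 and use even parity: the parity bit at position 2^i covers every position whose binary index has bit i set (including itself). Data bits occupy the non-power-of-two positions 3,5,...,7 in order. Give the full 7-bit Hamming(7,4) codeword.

Place data bits at non-power-of-two positions: b3=0, b5=1, b6=0, b7=0.
p1 = XOR of data positions {3,5,7} = 0⊕1⊕0 = 1
p2 = XOR of data positions {3,6,7} = 0⊕0⊕0 = 0
p4 = XOR of data positions {5,6,7} = 1⊕0⊕0 = 1
Codeword b1..b7 = 1001100

1001100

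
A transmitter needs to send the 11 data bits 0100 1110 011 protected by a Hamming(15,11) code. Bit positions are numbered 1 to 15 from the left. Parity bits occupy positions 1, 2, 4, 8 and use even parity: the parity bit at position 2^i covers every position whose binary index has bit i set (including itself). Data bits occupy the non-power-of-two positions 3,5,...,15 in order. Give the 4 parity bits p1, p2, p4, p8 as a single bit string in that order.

0011

Place data bits at non-power-of-two positions: b3=0, b5=1, b6=0, b7=0, b9=1, b10=1, b11=1, b12=0, b13=0, b14=1, b15=1.
p1 = XOR of data positions {3,5,7,9,11,13,15} = 0⊕1⊕0⊕1⊕1⊕0⊕1 = 0
p2 = XOR of data positions {3,6,7,10,11,14,15} = 0⊕0⊕0⊕1⊕1⊕1⊕1 = 0
p4 = XOR of data positions {5,6,7,12,13,14,15} = 1⊕0⊕0⊕0⊕0⊕1⊕1 = 1
p8 = XOR of data positions {9,10,11,12,13,14,15} = 1⊕1⊕1⊕0⊕0⊕1⊕1 = 1
Parity bits p1,p2,p4,p8 = 0011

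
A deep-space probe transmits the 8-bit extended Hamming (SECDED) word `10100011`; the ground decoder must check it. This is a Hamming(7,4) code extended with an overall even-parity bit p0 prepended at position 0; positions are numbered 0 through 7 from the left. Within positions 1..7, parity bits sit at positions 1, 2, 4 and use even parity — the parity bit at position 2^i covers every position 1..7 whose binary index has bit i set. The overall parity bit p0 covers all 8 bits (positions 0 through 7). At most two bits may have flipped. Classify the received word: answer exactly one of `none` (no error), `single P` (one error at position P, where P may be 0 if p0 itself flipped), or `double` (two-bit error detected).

s1: b1⊕b3⊕b5⊕b7 = 0⊕0⊕0⊕1 = 1
s2: b2⊕b3⊕b6⊕b7 = 1⊕0⊕1⊕1 = 1
s4: b4⊕b5⊕b6⊕b7 = 0⊕0⊕1⊕1 = 0
Syndrome (s4...s1) = 011 → position 3.
Overall parity (XOR of all 8 bits, including p0): 1⊕0⊕1⊕0⊕0⊕0⊕1⊕1 = 0
Overall=0, syndrome position=3 → double-bit error detected (uncorrectable).

double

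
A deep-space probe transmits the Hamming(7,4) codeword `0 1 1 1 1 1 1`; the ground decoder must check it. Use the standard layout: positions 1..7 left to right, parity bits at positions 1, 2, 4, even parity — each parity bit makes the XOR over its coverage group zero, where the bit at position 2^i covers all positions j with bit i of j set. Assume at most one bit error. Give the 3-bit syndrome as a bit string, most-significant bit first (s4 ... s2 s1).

s1: b1⊕b3⊕b5⊕b7 = 0⊕1⊕1⊕1 = 1
s2: b2⊕b3⊕b6⊕b7 = 1⊕1⊕1⊕1 = 0
s4: b4⊕b5⊕b6⊕b7 = 1⊕1⊕1⊕1 = 0
Syndrome (s4...s1) = 001 → position 1.

001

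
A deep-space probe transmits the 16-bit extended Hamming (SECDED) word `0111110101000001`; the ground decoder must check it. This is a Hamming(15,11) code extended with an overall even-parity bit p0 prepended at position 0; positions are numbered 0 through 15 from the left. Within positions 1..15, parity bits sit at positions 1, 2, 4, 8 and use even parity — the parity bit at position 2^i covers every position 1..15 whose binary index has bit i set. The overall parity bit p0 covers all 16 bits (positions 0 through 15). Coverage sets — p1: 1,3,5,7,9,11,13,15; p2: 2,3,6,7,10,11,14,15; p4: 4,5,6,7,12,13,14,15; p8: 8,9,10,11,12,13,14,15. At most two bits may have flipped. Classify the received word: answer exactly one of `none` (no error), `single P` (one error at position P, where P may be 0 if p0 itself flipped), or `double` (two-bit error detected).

none

s1: b1⊕b3⊕b5⊕b7⊕b9⊕b11⊕b13⊕b15 = 1⊕1⊕1⊕1⊕1⊕0⊕0⊕1 = 0
s2: b2⊕b3⊕b6⊕b7⊕b10⊕b11⊕b14⊕b15 = 1⊕1⊕0⊕1⊕0⊕0⊕0⊕1 = 0
s4: b4⊕b5⊕b6⊕b7⊕b12⊕b13⊕b14⊕b15 = 1⊕1⊕0⊕1⊕0⊕0⊕0⊕1 = 0
s8: b8⊕b9⊕b10⊕b11⊕b12⊕b13⊕b14⊕b15 = 0⊕1⊕0⊕0⊕0⊕0⊕0⊕1 = 0
Syndrome (s8...s1) = 0000 → position 0 (no error).
Overall parity (XOR of all 16 bits, including p0): 0⊕1⊕1⊕1⊕1⊕1⊕0⊕1⊕0⊕1⊕0⊕0⊕0⊕0⊕0⊕1 = 0
Overall=0, syndrome position=0 → no error.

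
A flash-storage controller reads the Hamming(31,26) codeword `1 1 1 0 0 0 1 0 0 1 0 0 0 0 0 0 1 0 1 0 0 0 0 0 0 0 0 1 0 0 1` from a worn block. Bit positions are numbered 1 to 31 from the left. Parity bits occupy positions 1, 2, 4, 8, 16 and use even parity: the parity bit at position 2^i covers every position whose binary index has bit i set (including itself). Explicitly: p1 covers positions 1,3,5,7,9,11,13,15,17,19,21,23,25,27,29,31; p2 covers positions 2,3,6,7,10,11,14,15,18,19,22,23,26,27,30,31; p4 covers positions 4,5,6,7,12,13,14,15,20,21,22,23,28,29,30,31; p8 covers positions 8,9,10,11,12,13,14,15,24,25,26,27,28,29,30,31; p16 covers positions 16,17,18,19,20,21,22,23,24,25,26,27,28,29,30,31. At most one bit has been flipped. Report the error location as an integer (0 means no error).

s1: b1⊕b3⊕b5⊕b7⊕b9⊕b11⊕b13⊕b15⊕b17⊕b19⊕b21⊕b23⊕b25⊕b27⊕b29⊕b31 = 1⊕1⊕0⊕1⊕0⊕0⊕0⊕0⊕1⊕1⊕0⊕0⊕0⊕0⊕0⊕1 = 0
s2: b2⊕b3⊕b6⊕b7⊕b10⊕b11⊕b14⊕b15⊕b18⊕b19⊕b22⊕b23⊕b26⊕b27⊕b30⊕b31 = 1⊕1⊕0⊕1⊕1⊕0⊕0⊕0⊕0⊕1⊕0⊕0⊕0⊕0⊕0⊕1 = 0
s4: b4⊕b5⊕b6⊕b7⊕b12⊕b13⊕b14⊕b15⊕b20⊕b21⊕b22⊕b23⊕b28⊕b29⊕b30⊕b31 = 0⊕0⊕0⊕1⊕0⊕0⊕0⊕0⊕0⊕0⊕0⊕0⊕1⊕0⊕0⊕1 = 1
s8: b8⊕b9⊕b10⊕b11⊕b12⊕b13⊕b14⊕b15⊕b24⊕b25⊕b26⊕b27⊕b28⊕b29⊕b30⊕b31 = 0⊕0⊕1⊕0⊕0⊕0⊕0⊕0⊕0⊕0⊕0⊕0⊕1⊕0⊕0⊕1 = 1
s16: b16⊕b17⊕b18⊕b19⊕b20⊕b21⊕b22⊕b23⊕b24⊕b25⊕b26⊕b27⊕b28⊕b29⊕b30⊕b31 = 0⊕1⊕0⊕1⊕0⊕0⊕0⊕0⊕0⊕0⊕0⊕0⊕1⊕0⊕0⊕1 = 0
Syndrome (s16...s1) = 01100 → position 12.

12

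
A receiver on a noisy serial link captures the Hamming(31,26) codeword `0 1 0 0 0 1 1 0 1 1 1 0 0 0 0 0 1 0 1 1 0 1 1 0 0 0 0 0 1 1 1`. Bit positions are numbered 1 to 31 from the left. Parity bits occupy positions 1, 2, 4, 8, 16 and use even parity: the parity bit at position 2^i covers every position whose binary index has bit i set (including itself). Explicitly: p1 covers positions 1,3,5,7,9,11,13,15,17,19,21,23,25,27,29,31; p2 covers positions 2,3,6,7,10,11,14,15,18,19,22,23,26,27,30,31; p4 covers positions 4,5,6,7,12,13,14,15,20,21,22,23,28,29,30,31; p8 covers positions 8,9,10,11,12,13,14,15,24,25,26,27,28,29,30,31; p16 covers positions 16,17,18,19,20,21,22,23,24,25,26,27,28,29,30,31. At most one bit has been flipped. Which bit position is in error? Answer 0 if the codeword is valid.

s1: b1⊕b3⊕b5⊕b7⊕b9⊕b11⊕b13⊕b15⊕b17⊕b19⊕b21⊕b23⊕b25⊕b27⊕b29⊕b31 = 0⊕0⊕0⊕1⊕1⊕1⊕0⊕0⊕1⊕1⊕0⊕1⊕0⊕0⊕1⊕1 = 0
s2: b2⊕b3⊕b6⊕b7⊕b10⊕b11⊕b14⊕b15⊕b18⊕b19⊕b22⊕b23⊕b26⊕b27⊕b30⊕b31 = 1⊕0⊕1⊕1⊕1⊕1⊕0⊕0⊕0⊕1⊕1⊕1⊕0⊕0⊕1⊕1 = 0
s4: b4⊕b5⊕b6⊕b7⊕b12⊕b13⊕b14⊕b15⊕b20⊕b21⊕b22⊕b23⊕b28⊕b29⊕b30⊕b31 = 0⊕0⊕1⊕1⊕0⊕0⊕0⊕0⊕1⊕0⊕1⊕1⊕0⊕1⊕1⊕1 = 0
s8: b8⊕b9⊕b10⊕b11⊕b12⊕b13⊕b14⊕b15⊕b24⊕b25⊕b26⊕b27⊕b28⊕b29⊕b30⊕b31 = 0⊕1⊕1⊕1⊕0⊕0⊕0⊕0⊕0⊕0⊕0⊕0⊕0⊕1⊕1⊕1 = 0
s16: b16⊕b17⊕b18⊕b19⊕b20⊕b21⊕b22⊕b23⊕b24⊕b25⊕b26⊕b27⊕b28⊕b29⊕b30⊕b31 = 0⊕1⊕0⊕1⊕1⊕0⊕1⊕1⊕0⊕0⊕0⊕0⊕0⊕1⊕1⊕1 = 0
Syndrome (s16...s1) = 00000 → position 0 (no error).

0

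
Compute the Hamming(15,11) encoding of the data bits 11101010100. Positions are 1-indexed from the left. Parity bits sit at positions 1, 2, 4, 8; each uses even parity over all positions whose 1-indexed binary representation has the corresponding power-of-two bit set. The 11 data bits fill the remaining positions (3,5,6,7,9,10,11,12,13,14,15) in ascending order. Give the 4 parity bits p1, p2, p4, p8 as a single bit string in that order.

1111

Place data bits at non-power-of-two positions: b3=1, b5=1, b6=1, b7=0, b9=1, b10=0, b11=1, b12=0, b13=1, b14=0, b15=0.
p1 = XOR of data positions {3,5,7,9,11,13,15} = 1⊕1⊕0⊕1⊕1⊕1⊕0 = 1
p2 = XOR of data positions {3,6,7,10,11,14,15} = 1⊕1⊕0⊕0⊕1⊕0⊕0 = 1
p4 = XOR of data positions {5,6,7,12,13,14,15} = 1⊕1⊕0⊕0⊕1⊕0⊕0 = 1
p8 = XOR of data positions {9,10,11,12,13,14,15} = 1⊕0⊕1⊕0⊕1⊕0⊕0 = 1
Parity bits p1,p2,p4,p8 = 1111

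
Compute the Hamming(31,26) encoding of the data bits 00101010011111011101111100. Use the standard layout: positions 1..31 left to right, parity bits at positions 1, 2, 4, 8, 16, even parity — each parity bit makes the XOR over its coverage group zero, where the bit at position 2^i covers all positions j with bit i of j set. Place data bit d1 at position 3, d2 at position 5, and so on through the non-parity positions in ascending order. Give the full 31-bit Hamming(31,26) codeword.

0000010110100111111011101111100

Place data bits at non-power-of-two positions: b3=0, b5=0, b6=1, b7=0, b9=1, b10=0, b11=1, b12=0, b13=0, b14=1, b15=1, b17=1, b18=1, b19=1, b20=0, b21=1, b22=1, b23=1, b24=0, b25=1, b26=1, b27=1, b28=1, b29=1, b30=0, b31=0.
p1 = XOR of data positions {3,5,7,9,11,13,15,17,19,21,23,25,27,29,31} = 0⊕0⊕0⊕1⊕1⊕0⊕1⊕1⊕1⊕1⊕1⊕1⊕1⊕1⊕0 = 0
p2 = XOR of data positions {3,6,7,10,11,14,15,18,19,22,23,26,27,30,31} = 0⊕1⊕0⊕0⊕1⊕1⊕1⊕1⊕1⊕1⊕1⊕1⊕1⊕0⊕0 = 0
p4 = XOR of data positions {5,6,7,12,13,14,15,20,21,22,23,28,29,30,31} = 0⊕1⊕0⊕0⊕0⊕1⊕1⊕0⊕1⊕1⊕1⊕1⊕1⊕0⊕0 = 0
p8 = XOR of data positions {9,10,11,12,13,14,15,24,25,26,27,28,29,30,31} = 1⊕0⊕1⊕0⊕0⊕1⊕1⊕0⊕1⊕1⊕1⊕1⊕1⊕0⊕0 = 1
p16 = XOR of data positions {17,18,19,20,21,22,23,24,25,26,27,28,29,30,31} = 1⊕1⊕1⊕0⊕1⊕1⊕1⊕0⊕1⊕1⊕1⊕1⊕1⊕0⊕0 = 1
Codeword b1..b31 = 0000010110100111111011101111100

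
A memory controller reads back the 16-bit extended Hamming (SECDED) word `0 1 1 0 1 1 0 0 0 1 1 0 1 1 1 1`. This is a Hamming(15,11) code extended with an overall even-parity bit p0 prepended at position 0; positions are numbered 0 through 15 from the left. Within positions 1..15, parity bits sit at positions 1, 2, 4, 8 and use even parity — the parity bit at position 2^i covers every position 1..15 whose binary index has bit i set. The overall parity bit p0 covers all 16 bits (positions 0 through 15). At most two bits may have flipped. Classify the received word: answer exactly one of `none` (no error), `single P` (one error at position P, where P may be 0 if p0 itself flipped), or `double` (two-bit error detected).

s1: b1⊕b3⊕b5⊕b7⊕b9⊕b11⊕b13⊕b15 = 1⊕0⊕1⊕0⊕1⊕0⊕1⊕1 = 1
s2: b2⊕b3⊕b6⊕b7⊕b10⊕b11⊕b14⊕b15 = 1⊕0⊕0⊕0⊕1⊕0⊕1⊕1 = 0
s4: b4⊕b5⊕b6⊕b7⊕b12⊕b13⊕b14⊕b15 = 1⊕1⊕0⊕0⊕1⊕1⊕1⊕1 = 0
s8: b8⊕b9⊕b10⊕b11⊕b12⊕b13⊕b14⊕b15 = 0⊕1⊕1⊕0⊕1⊕1⊕1⊕1 = 0
Syndrome (s8...s1) = 0001 → position 1.
Overall parity (XOR of all 16 bits, including p0): 0⊕1⊕1⊕0⊕1⊕1⊕0⊕0⊕0⊕1⊕1⊕0⊕1⊕1⊕1⊕1 = 0
Overall=0, syndrome position=1 → double-bit error detected (uncorrectable).

double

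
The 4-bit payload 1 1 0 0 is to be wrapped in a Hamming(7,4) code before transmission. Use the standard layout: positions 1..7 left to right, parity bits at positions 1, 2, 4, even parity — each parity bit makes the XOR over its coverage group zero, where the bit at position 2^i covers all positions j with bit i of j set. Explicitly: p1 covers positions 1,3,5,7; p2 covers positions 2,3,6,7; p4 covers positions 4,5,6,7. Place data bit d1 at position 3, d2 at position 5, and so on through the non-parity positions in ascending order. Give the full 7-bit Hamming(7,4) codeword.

Place data bits at non-power-of-two positions: b3=1, b5=1, b6=0, b7=0.
p1 = XOR of data positions {3,5,7} = 1⊕1⊕0 = 0
p2 = XOR of data positions {3,6,7} = 1⊕0⊕0 = 1
p4 = XOR of data positions {5,6,7} = 1⊕0⊕0 = 1
Codeword b1..b7 = 0111100

0111100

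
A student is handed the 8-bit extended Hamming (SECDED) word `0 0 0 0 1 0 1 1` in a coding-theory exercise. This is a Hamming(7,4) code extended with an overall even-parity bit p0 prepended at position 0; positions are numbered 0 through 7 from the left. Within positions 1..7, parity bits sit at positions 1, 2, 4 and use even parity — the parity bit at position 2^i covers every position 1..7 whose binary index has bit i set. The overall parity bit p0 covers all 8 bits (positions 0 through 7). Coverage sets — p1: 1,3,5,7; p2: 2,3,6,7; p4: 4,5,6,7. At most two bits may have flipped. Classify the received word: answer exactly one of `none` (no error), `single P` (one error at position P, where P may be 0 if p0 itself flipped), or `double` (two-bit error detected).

s1: b1⊕b3⊕b5⊕b7 = 0⊕0⊕0⊕1 = 1
s2: b2⊕b3⊕b6⊕b7 = 0⊕0⊕1⊕1 = 0
s4: b4⊕b5⊕b6⊕b7 = 1⊕0⊕1⊕1 = 1
Syndrome (s4...s1) = 101 → position 5.
Overall parity (XOR of all 8 bits, including p0): 0⊕0⊕0⊕0⊕1⊕0⊕1⊕1 = 1
Overall=1, syndrome position=5 → single-bit error at position 5.

single 5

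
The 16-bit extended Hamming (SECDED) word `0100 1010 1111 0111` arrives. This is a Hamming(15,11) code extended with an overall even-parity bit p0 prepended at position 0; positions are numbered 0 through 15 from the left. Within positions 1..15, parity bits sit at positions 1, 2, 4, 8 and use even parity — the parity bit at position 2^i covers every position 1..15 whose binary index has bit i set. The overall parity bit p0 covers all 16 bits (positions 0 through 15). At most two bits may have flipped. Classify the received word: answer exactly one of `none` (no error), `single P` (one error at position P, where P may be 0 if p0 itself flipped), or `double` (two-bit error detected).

s1: b1⊕b3⊕b5⊕b7⊕b9⊕b11⊕b13⊕b15 = 1⊕0⊕0⊕0⊕1⊕1⊕1⊕1 = 1
s2: b2⊕b3⊕b6⊕b7⊕b10⊕b11⊕b14⊕b15 = 0⊕0⊕1⊕0⊕1⊕1⊕1⊕1 = 1
s4: b4⊕b5⊕b6⊕b7⊕b12⊕b13⊕b14⊕b15 = 1⊕0⊕1⊕0⊕0⊕1⊕1⊕1 = 1
s8: b8⊕b9⊕b10⊕b11⊕b12⊕b13⊕b14⊕b15 = 1⊕1⊕1⊕1⊕0⊕1⊕1⊕1 = 1
Syndrome (s8...s1) = 1111 → position 15.
Overall parity (XOR of all 16 bits, including p0): 0⊕1⊕0⊕0⊕1⊕0⊕1⊕0⊕1⊕1⊕1⊕1⊕0⊕1⊕1⊕1 = 0
Overall=0, syndrome position=15 → double-bit error detected (uncorrectable).

double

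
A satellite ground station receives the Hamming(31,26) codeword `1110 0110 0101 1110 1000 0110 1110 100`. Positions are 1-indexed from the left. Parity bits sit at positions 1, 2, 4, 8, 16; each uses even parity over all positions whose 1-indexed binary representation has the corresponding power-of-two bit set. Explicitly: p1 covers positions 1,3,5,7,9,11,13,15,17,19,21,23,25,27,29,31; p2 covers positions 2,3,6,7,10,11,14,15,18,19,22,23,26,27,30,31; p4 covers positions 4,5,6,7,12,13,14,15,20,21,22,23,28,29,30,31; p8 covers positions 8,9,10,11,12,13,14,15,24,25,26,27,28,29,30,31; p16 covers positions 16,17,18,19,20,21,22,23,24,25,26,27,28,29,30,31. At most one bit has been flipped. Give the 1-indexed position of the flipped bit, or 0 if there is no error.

s1: b1⊕b3⊕b5⊕b7⊕b9⊕b11⊕b13⊕b15⊕b17⊕b19⊕b21⊕b23⊕b25⊕b27⊕b29⊕b31 = 1⊕1⊕0⊕1⊕0⊕0⊕1⊕1⊕1⊕0⊕0⊕1⊕1⊕1⊕1⊕0 = 0
s2: b2⊕b3⊕b6⊕b7⊕b10⊕b11⊕b14⊕b15⊕b18⊕b19⊕b22⊕b23⊕b26⊕b27⊕b30⊕b31 = 1⊕1⊕1⊕1⊕1⊕0⊕1⊕1⊕0⊕0⊕1⊕1⊕1⊕1⊕0⊕0 = 1
s4: b4⊕b5⊕b6⊕b7⊕b12⊕b13⊕b14⊕b15⊕b20⊕b21⊕b22⊕b23⊕b28⊕b29⊕b30⊕b31 = 0⊕0⊕1⊕1⊕1⊕1⊕1⊕1⊕0⊕0⊕1⊕1⊕0⊕1⊕0⊕0 = 1
s8: b8⊕b9⊕b10⊕b11⊕b12⊕b13⊕b14⊕b15⊕b24⊕b25⊕b26⊕b27⊕b28⊕b29⊕b30⊕b31 = 0⊕0⊕1⊕0⊕1⊕1⊕1⊕1⊕0⊕1⊕1⊕1⊕0⊕1⊕0⊕0 = 1
s16: b16⊕b17⊕b18⊕b19⊕b20⊕b21⊕b22⊕b23⊕b24⊕b25⊕b26⊕b27⊕b28⊕b29⊕b30⊕b31 = 0⊕1⊕0⊕0⊕0⊕0⊕1⊕1⊕0⊕1⊕1⊕1⊕0⊕1⊕0⊕0 = 1
Syndrome (s16...s1) = 11110 → position 30.

30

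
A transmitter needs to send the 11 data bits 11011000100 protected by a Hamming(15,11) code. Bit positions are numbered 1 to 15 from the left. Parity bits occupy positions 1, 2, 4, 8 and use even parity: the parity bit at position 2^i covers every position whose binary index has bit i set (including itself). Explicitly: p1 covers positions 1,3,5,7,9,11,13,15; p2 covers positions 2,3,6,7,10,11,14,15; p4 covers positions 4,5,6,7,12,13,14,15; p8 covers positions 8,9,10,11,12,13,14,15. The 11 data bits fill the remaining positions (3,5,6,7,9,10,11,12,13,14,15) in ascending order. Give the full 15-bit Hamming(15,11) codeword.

Place data bits at non-power-of-two positions: b3=1, b5=1, b6=0, b7=1, b9=1, b10=0, b11=0, b12=0, b13=1, b14=0, b15=0.
p1 = XOR of data positions {3,5,7,9,11,13,15} = 1⊕1⊕1⊕1⊕0⊕1⊕0 = 1
p2 = XOR of data positions {3,6,7,10,11,14,15} = 1⊕0⊕1⊕0⊕0⊕0⊕0 = 0
p4 = XOR of data positions {5,6,7,12,13,14,15} = 1⊕0⊕1⊕0⊕1⊕0⊕0 = 1
p8 = XOR of data positions {9,10,11,12,13,14,15} = 1⊕0⊕0⊕0⊕1⊕0⊕0 = 0
Codeword b1..b15 = 101110101000100

101110101000100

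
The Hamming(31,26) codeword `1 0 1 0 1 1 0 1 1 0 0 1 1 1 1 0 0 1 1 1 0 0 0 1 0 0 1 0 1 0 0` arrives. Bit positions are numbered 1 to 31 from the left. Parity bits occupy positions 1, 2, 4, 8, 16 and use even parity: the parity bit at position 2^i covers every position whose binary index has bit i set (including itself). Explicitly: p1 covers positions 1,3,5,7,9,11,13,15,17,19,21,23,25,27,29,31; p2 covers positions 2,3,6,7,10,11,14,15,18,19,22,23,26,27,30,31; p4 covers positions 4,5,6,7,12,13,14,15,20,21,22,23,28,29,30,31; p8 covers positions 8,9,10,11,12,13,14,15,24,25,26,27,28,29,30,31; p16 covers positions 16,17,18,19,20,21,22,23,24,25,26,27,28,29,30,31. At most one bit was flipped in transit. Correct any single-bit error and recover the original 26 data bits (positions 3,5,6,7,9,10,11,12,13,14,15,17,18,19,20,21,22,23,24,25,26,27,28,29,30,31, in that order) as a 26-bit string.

11101011111011100010010100

s1: b1⊕b3⊕b5⊕b7⊕b9⊕b11⊕b13⊕b15⊕b17⊕b19⊕b21⊕b23⊕b25⊕b27⊕b29⊕b31 = 1⊕1⊕1⊕0⊕1⊕0⊕1⊕1⊕0⊕1⊕0⊕0⊕0⊕1⊕1⊕0 = 1
s2: b2⊕b3⊕b6⊕b7⊕b10⊕b11⊕b14⊕b15⊕b18⊕b19⊕b22⊕b23⊕b26⊕b27⊕b30⊕b31 = 0⊕1⊕1⊕0⊕0⊕0⊕1⊕1⊕1⊕1⊕0⊕0⊕0⊕1⊕0⊕0 = 1
s4: b4⊕b5⊕b6⊕b7⊕b12⊕b13⊕b14⊕b15⊕b20⊕b21⊕b22⊕b23⊕b28⊕b29⊕b30⊕b31 = 0⊕1⊕1⊕0⊕1⊕1⊕1⊕1⊕1⊕0⊕0⊕0⊕0⊕1⊕0⊕0 = 0
s8: b8⊕b9⊕b10⊕b11⊕b12⊕b13⊕b14⊕b15⊕b24⊕b25⊕b26⊕b27⊕b28⊕b29⊕b30⊕b31 = 1⊕1⊕0⊕0⊕1⊕1⊕1⊕1⊕1⊕0⊕0⊕1⊕0⊕1⊕0⊕0 = 1
s16: b16⊕b17⊕b18⊕b19⊕b20⊕b21⊕b22⊕b23⊕b24⊕b25⊕b26⊕b27⊕b28⊕b29⊕b30⊕b31 = 0⊕0⊕1⊕1⊕1⊕0⊕0⊕0⊕1⊕0⊕0⊕1⊕0⊕1⊕0⊕0 = 0
Syndrome (s16...s1) = 01011 → position 11.
Flip bit 11: corrected codeword = 1010110110111110011100010010100
Data bits at positions 3,5,6,7,9,10,11,12,13,14,15,17,18,19,20,21,22,23,24,25,26,27,28,29,30,31: 11101011111011100010010100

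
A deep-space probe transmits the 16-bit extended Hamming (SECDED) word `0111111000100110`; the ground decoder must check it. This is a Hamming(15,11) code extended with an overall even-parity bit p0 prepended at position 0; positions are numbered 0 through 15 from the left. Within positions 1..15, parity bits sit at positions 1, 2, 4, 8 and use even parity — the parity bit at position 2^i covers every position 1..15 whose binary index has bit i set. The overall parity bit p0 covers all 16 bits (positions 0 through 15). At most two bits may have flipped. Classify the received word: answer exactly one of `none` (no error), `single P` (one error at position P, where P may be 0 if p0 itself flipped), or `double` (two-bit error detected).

s1: b1⊕b3⊕b5⊕b7⊕b9⊕b11⊕b13⊕b15 = 1⊕1⊕1⊕0⊕0⊕0⊕1⊕0 = 0
s2: b2⊕b3⊕b6⊕b7⊕b10⊕b11⊕b14⊕b15 = 1⊕1⊕1⊕0⊕1⊕0⊕1⊕0 = 1
s4: b4⊕b5⊕b6⊕b7⊕b12⊕b13⊕b14⊕b15 = 1⊕1⊕1⊕0⊕0⊕1⊕1⊕0 = 1
s8: b8⊕b9⊕b10⊕b11⊕b12⊕b13⊕b14⊕b15 = 0⊕0⊕1⊕0⊕0⊕1⊕1⊕0 = 1
Syndrome (s8...s1) = 1110 → position 14.
Overall parity (XOR of all 16 bits, including p0): 0⊕1⊕1⊕1⊕1⊕1⊕1⊕0⊕0⊕0⊕1⊕0⊕0⊕1⊕1⊕0 = 1
Overall=1, syndrome position=14 → single-bit error at position 14.

single 14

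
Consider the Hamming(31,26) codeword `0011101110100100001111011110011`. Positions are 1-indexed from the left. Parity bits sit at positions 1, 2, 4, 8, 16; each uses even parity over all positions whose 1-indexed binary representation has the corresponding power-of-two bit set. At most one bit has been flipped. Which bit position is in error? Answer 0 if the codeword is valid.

s1: b1⊕b3⊕b5⊕b7⊕b9⊕b11⊕b13⊕b15⊕b17⊕b19⊕b21⊕b23⊕b25⊕b27⊕b29⊕b31 = 0⊕1⊕1⊕1⊕1⊕1⊕0⊕0⊕0⊕1⊕1⊕0⊕1⊕1⊕0⊕1 = 0
s2: b2⊕b3⊕b6⊕b7⊕b10⊕b11⊕b14⊕b15⊕b18⊕b19⊕b22⊕b23⊕b26⊕b27⊕b30⊕b31 = 0⊕1⊕0⊕1⊕0⊕1⊕1⊕0⊕0⊕1⊕1⊕0⊕1⊕1⊕1⊕1 = 0
s4: b4⊕b5⊕b6⊕b7⊕b12⊕b13⊕b14⊕b15⊕b20⊕b21⊕b22⊕b23⊕b28⊕b29⊕b30⊕b31 = 1⊕1⊕0⊕1⊕0⊕0⊕1⊕0⊕1⊕1⊕1⊕0⊕0⊕0⊕1⊕1 = 1
s8: b8⊕b9⊕b10⊕b11⊕b12⊕b13⊕b14⊕b15⊕b24⊕b25⊕b26⊕b27⊕b28⊕b29⊕b30⊕b31 = 1⊕1⊕0⊕1⊕0⊕0⊕1⊕0⊕1⊕1⊕1⊕1⊕0⊕0⊕1⊕1 = 0
s16: b16⊕b17⊕b18⊕b19⊕b20⊕b21⊕b22⊕b23⊕b24⊕b25⊕b26⊕b27⊕b28⊕b29⊕b30⊕b31 = 0⊕0⊕0⊕1⊕1⊕1⊕1⊕0⊕1⊕1⊕1⊕1⊕0⊕0⊕1⊕1 = 0
Syndrome (s16...s1) = 00100 → position 4.

4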